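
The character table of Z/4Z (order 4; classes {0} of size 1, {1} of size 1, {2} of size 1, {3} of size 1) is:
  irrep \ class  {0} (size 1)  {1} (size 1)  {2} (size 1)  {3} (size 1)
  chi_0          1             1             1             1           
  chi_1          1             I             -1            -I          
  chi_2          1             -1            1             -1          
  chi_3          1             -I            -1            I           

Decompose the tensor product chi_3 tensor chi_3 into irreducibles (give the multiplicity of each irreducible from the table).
chi_3 tensor chi_3 = chi_2 (all other irreducibles have multiplicity 0).

Derivation: The character of a tensor product is the pointwise product (chi_3 * chi_3)(C) = chi_3(C) * chi_3(C):
  {0}: (1)*(1), {1}: (-I)*(-I), {2}: (-1)*(-1), {3}: (I)*(I)
so (chi_3 * chi_3) takes values
  {0} -> 1, {1} -> -1, {2} -> 1, {3} -> -1.
Now take the inner product of this character with each irreducible chi from the table, <chi_3*chi_3, chi> = (1/4) sum_C |C| (chi_3*chi_3)(C) conj(chi(C)):
  <chi_3*chi_3, chi_0> = (1/4)[1*(1)*conj(1) + 1*(-1)*conj(1) + 1*(1)*conj(1) + 1*(-1)*conj(1)]
      = (1/4)[(1) + (-1) + (1) + (-1)] = 0/4 = 0
  <chi_3*chi_3, chi_1> = (1/4)[1*(1)*conj(1) + 1*(-1)*conj(I) + 1*(1)*conj(-1) + 1*(-1)*conj(-I)]
      = (1/4)[(1) + (I) + (-1) + (-I)] = 0/4 = 0
  <chi_3*chi_3, chi_2> = (1/4)[1*(1)*conj(1) + 1*(-1)*conj(-1) + 1*(1)*conj(1) + 1*(-1)*conj(-1)]
      = (1/4)[(1) + (1) + (1) + (1)] = 4/4 = 1
  <chi_3*chi_3, chi_3> = (1/4)[1*(1)*conj(1) + 1*(-1)*conj(-I) + 1*(1)*conj(-1) + 1*(-1)*conj(I)]
      = (1/4)[(1) + (-I) + (-1) + (I)] = 0/4 = 0
(Exp terms are combined using exp(i*s)*conj(exp(i*t)) = exp(i*(s-t)), and sums of them are collapsed using the identity that for every m > 1 the m distinct m-th roots of unity sum to 0, e.g. 1 + exp(2*I*pi/3) + exp(-2*I*pi/3) = 0.)
Hence the multiplicities are chi_2: 1. Dimension check: dim(chi_3)*dim(chi_3) = 1*1 = 1 and sum (mult * dim) = 1*1 = 1.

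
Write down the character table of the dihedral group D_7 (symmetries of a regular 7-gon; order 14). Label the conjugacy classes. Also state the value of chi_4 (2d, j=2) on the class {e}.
Conjugacy classes: {e} of size 1, {r^1, r^6} of size 2, {r^2, r^5} of size 2, {r^3, r^4} of size 2, {s, sr, ..., sr^6} of size 7.
Character table:
  irrep \ class              {e} (size 1)  {r^1, r^6} (size 2)  {r^2, r^5} (size 2)  {r^3, r^4} (size 2)  {s, sr, ..., sr^6} (size 7)
  chi_1 (triv)               1             1                    1                    1                    1                          
  chi_2 (sign: r->1, s->-1)  1             1                    1                    1                    -1                         
  chi_3 (2d, j=1)            2             2*cos(2*pi/7)        -2*cos(3*pi/7)       -2*cos(pi/7)         0                          
  chi_4 (2d, j=2)            2             -2*cos(3*pi/7)       -2*cos(pi/7)         2*cos(2*pi/7)        0                          
  chi_5 (2d, j=3)            2             -2*cos(pi/7)         2*cos(2*pi/7)        -2*cos(3*pi/7)       0                          

Spot check: chi_4 (2d, j=2) on {e} = 2.

Proof sketch: D_7 has order 2*7 = 14 with 5 conjugacy classes, hence 5 irreducibles. Sum of squared dims 1 + 1 + 4 + 4 + 4 = 14 = |G|. Linear characters come from the abelianisation; the 2-dimensional irreps have character r^k -> 2*cos(2*pi*j*k/7), reflections -> 0.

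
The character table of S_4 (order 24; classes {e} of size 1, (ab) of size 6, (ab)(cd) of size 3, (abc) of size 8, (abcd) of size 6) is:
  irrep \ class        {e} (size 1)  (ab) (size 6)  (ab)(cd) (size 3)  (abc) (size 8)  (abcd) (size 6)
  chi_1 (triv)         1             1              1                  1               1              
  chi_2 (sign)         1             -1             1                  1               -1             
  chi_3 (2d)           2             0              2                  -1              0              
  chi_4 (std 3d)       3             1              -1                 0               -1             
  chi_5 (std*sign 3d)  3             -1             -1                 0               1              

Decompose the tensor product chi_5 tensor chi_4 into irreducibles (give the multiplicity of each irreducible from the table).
chi_5 tensor chi_4 = chi_2 + chi_3 + chi_4 + chi_5 (all other irreducibles have multiplicity 0).

Working: The character of a tensor product is the pointwise product (chi_5 * chi_4)(C) = chi_5(C) * chi_4(C):
  {e}: (3)*(3), (ab): (-1)*(1), (ab)(cd): (-1)*(-1), (abc): (0)*(0), (abcd): (1)*(-1)
so (chi_5 * chi_4) takes values
  {e} -> 9, (ab) -> -1, (ab)(cd) -> 1, (abc) -> 0, (abcd) -> -1.
Now take the inner product of this character with each irreducible chi from the table, <chi_5*chi_4, chi> = (1/24) sum_C |C| (chi_5*chi_4)(C) conj(chi(C)):
  <chi_5*chi_4, chi_1> = (1/24)[1*(9)*conj(1) + 6*(-1)*conj(1) + 3*(1)*conj(1) + 8*(0)*conj(1) + 6*(-1)*conj(1)]
      = (1/24)[(9) + (-6) + (3) + (0) + (-6)] = 0/24 = 0
  <chi_5*chi_4, chi_2> = (1/24)[1*(9)*conj(1) + 6*(-1)*conj(-1) + 3*(1)*conj(1) + 8*(0)*conj(1) + 6*(-1)*conj(-1)]
      = (1/24)[(9) + (6) + (3) + (0) + (6)] = 24/24 = 1
  <chi_5*chi_4, chi_3> = (1/24)[1*(9)*conj(2) + 6*(-1)*conj(0) + 3*(1)*conj(2) + 8*(0)*conj(-1) + 6*(-1)*conj(0)]
      = (1/24)[(18) + (0) + (6) + (0) + (0)] = 24/24 = 1
  <chi_5*chi_4, chi_4> = (1/24)[1*(9)*conj(3) + 6*(-1)*conj(1) + 3*(1)*conj(-1) + 8*(0)*conj(0) + 6*(-1)*conj(-1)]
      = (1/24)[(27) + (-6) + (-3) + (0) + (6)] = 24/24 = 1
  <chi_5*chi_4, chi_5> = (1/24)[1*(9)*conj(3) + 6*(-1)*conj(-1) + 3*(1)*conj(-1) + 8*(0)*conj(0) + 6*(-1)*conj(1)]
      = (1/24)[(27) + (6) + (-3) + (0) + (-6)] = 24/24 = 1
Hence the multiplicities are chi_2: 1, chi_3: 1, chi_4: 1, chi_5: 1. Dimension check: dim(chi_5)*dim(chi_4) = 3*3 = 9 and sum (mult * dim) = 1*1 + 1*2 + 1*3 + 1*3 = 9.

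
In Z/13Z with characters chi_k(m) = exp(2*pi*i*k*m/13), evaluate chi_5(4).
chi_5(4) = zeta_13^20 = exp(-12*I*pi/13)

Working: chi_5(4) = zeta_13^(5*4) = zeta_13^20. Since zeta_13^13 = 1, this equals zeta_13^7 = exp(2*pi*i*7/13) = exp(-12*I*pi/13).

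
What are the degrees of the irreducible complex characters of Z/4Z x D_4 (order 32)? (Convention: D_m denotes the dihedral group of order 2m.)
Dimensions: 1, 1, 1, 1, 1, 1, 1, 1, 1, 1, 1, 1, 1, 1, 1, 1, 2, 2, 2, 2

Working: There are 20 irreducibles (= number of conjugacy classes). Their dimensions d_i satisfy sum d_i^2 = |G| = 32: 1 + 1 + 1 + 1 + 1 + 1 + 1 + 1 + 1 + 1 + 1 + 1 + 1 + 1 + 1 + 1 + 4 + 4 + 4 + 4 = 32. (For the product with Z/4Z: each of the 4 1-dim characters of Z/4Z tensors with each irrep of D_4, giving 4 copies of each D_4-dimension.)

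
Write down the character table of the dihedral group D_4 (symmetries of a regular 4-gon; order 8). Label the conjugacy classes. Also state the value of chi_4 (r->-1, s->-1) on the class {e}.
Conjugacy classes: {e} of size 1, {r^2} of size 1, {r^1, r^3} of size 2, {s, sr^2, ...} of size 2, {sr, sr^3, ...} of size 2.
Character table:
  irrep \ class              {e} (size 1)  {r^2} (size 1)  {r^1, r^3} (size 2)  {s, sr^2, ...} (size 2)  {sr, sr^3, ...} (size 2)
  chi_1 (triv)               1             1               1                    1                        1                       
  chi_2 (sign: r->1, s->-1)  1             1               1                    -1                       -1                      
  chi_3 (r->-1, s->1)        1             1               -1                   1                        -1                      
  chi_4 (r->-1, s->-1)       1             1               -1                   -1                       1                       
  chi_5 (2d, j=1)            2             -2              0                    0                        0                       

Spot check: chi_4 (r->-1, s->-1) on {e} = 1.

Explanation: D_4 has order 2*4 = 8 with 5 conjugacy classes, hence 5 irreducibles. Sum of squared dims 1 + 1 + 1 + 1 + 4 = 8 = |G|. Linear characters come from the abelianisation; the 2-dimensional irreps have character r^k -> 2*cos(2*pi*j*k/4), reflections -> 0.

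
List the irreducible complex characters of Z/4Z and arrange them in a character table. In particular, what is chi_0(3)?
Character table of Z/4Z (irreps indexed chi_0,...,chi_3 with chi_k(m) = zeta_4^(k*m), zeta_4 = exp(2*pi*i/4)):
  irrep \ class  {0} (size 1)  {1} (size 1)  {2} (size 1)  {3} (size 1)
  chi_0          1             1             1             1           
  chi_1          1             I             -1            -I          
  chi_2          1             -1            1             -1          
  chi_3          1             -I            -1            I           

Spot check: chi_0(3) = zeta_4^(0*3) = zeta_4^0 = 1.

Derivation: Z/4Z is abelian, so all 4 irreducible complex representations are 1-dimensional. They are given by chi_k(m) = zeta_4^(k*m) for k = 0,...,3. Row orthogonality: sum_m chi_k(m) conj(chi_l(m)) = 4 * [k = l].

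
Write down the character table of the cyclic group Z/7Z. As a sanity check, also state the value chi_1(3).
Character table of Z/7Z (irreps indexed chi_0,...,chi_6 with chi_k(m) = zeta_7^(k*m), zeta_7 = exp(2*pi*i/7)):
  irrep \ class  {0} (size 1)  {1} (size 1)    {2} (size 1)    {3} (size 1)    {4} (size 1)    {5} (size 1)    {6} (size 1)  
  chi_0          1             1               1               1               1               1               1             
  chi_1          1             exp(2*I*pi/7)   exp(4*I*pi/7)   exp(6*I*pi/7)   exp(-6*I*pi/7)  exp(-4*I*pi/7)  exp(-2*I*pi/7)
  chi_2          1             exp(4*I*pi/7)   exp(-6*I*pi/7)  exp(-2*I*pi/7)  exp(2*I*pi/7)   exp(6*I*pi/7)   exp(-4*I*pi/7)
  chi_3          1             exp(6*I*pi/7)   exp(-2*I*pi/7)  exp(4*I*pi/7)   exp(-4*I*pi/7)  exp(2*I*pi/7)   exp(-6*I*pi/7)
  chi_4          1             exp(-6*I*pi/7)  exp(2*I*pi/7)   exp(-4*I*pi/7)  exp(4*I*pi/7)   exp(-2*I*pi/7)  exp(6*I*pi/7) 
  chi_5          1             exp(-4*I*pi/7)  exp(6*I*pi/7)   exp(2*I*pi/7)   exp(-2*I*pi/7)  exp(-6*I*pi/7)  exp(4*I*pi/7) 
  chi_6          1             exp(-2*I*pi/7)  exp(-4*I*pi/7)  exp(-6*I*pi/7)  exp(6*I*pi/7)   exp(4*I*pi/7)   exp(2*I*pi/7) 

Spot check: chi_1(3) = zeta_7^(1*3) = zeta_7^3 = exp(6*I*pi/7).

Solution. Z/7Z is abelian, so all 7 irreducible complex representations are 1-dimensional. They are given by chi_k(m) = zeta_7^(k*m) for k = 0,...,6. Row orthogonality: sum_m chi_k(m) conj(chi_l(m)) = 7 * [k = l].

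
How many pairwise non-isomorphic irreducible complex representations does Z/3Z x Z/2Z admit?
6

Argument: The number of irreducible complex representations of a finite group equals its number of conjugacy classes. Z/3Z x Z/2Z is abelian of order 6, so every element is its own conjugacy class: 6 classes, so Z/3Z x Z/2Z (order 6) has exactly 6 irreducible complex representations.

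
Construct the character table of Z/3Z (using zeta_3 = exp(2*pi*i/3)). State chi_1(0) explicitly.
Character table of Z/3Z (irreps indexed chi_0,...,chi_2 with chi_k(m) = zeta_3^(k*m), zeta_3 = exp(2*pi*i/3)):
  irrep \ class  {0} (size 1)  {1} (size 1)    {2} (size 1)  
  chi_0          1             1               1             
  chi_1          1             exp(2*I*pi/3)   exp(-2*I*pi/3)
  chi_2          1             exp(-2*I*pi/3)  exp(2*I*pi/3) 

Spot check: chi_1(0) = zeta_3^(1*0) = zeta_3^0 = 1.

Why: Z/3Z is abelian, so all 3 irreducible complex representations are 1-dimensional. They are given by chi_k(m) = zeta_3^(k*m) for k = 0,...,2. Row orthogonality: sum_m chi_k(m) conj(chi_l(m)) = 3 * [k = l].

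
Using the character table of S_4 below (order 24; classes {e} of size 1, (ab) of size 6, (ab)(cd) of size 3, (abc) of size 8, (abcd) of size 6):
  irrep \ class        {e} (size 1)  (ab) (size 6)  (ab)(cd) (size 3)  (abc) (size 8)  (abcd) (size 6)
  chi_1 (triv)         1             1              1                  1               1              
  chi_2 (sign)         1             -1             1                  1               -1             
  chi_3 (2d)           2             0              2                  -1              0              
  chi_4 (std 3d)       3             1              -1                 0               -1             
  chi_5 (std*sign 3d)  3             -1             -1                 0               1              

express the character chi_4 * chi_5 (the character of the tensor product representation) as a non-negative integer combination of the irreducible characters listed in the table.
chi_4 tensor chi_5 = chi_2 + chi_3 + chi_4 + chi_5 (all other irreducibles have multiplicity 0).

Working: The character of a tensor product is the pointwise product (chi_4 * chi_5)(C) = chi_4(C) * chi_5(C):
  {e}: (3)*(3), (ab): (1)*(-1), (ab)(cd): (-1)*(-1), (abc): (0)*(0), (abcd): (-1)*(1)
so (chi_4 * chi_5) takes values
  {e} -> 9, (ab) -> -1, (ab)(cd) -> 1, (abc) -> 0, (abcd) -> -1.
Now take the inner product of this character with each irreducible chi from the table, <chi_4*chi_5, chi> = (1/24) sum_C |C| (chi_4*chi_5)(C) conj(chi(C)):
  <chi_4*chi_5, chi_1> = (1/24)[1*(9)*conj(1) + 6*(-1)*conj(1) + 3*(1)*conj(1) + 8*(0)*conj(1) + 6*(-1)*conj(1)]
      = (1/24)[(9) + (-6) + (3) + (0) + (-6)] = 0/24 = 0
  <chi_4*chi_5, chi_2> = (1/24)[1*(9)*conj(1) + 6*(-1)*conj(-1) + 3*(1)*conj(1) + 8*(0)*conj(1) + 6*(-1)*conj(-1)]
      = (1/24)[(9) + (6) + (3) + (0) + (6)] = 24/24 = 1
  <chi_4*chi_5, chi_3> = (1/24)[1*(9)*conj(2) + 6*(-1)*conj(0) + 3*(1)*conj(2) + 8*(0)*conj(-1) + 6*(-1)*conj(0)]
      = (1/24)[(18) + (0) + (6) + (0) + (0)] = 24/24 = 1
  <chi_4*chi_5, chi_4> = (1/24)[1*(9)*conj(3) + 6*(-1)*conj(1) + 3*(1)*conj(-1) + 8*(0)*conj(0) + 6*(-1)*conj(-1)]
      = (1/24)[(27) + (-6) + (-3) + (0) + (6)] = 24/24 = 1
  <chi_4*chi_5, chi_5> = (1/24)[1*(9)*conj(3) + 6*(-1)*conj(-1) + 3*(1)*conj(-1) + 8*(0)*conj(0) + 6*(-1)*conj(1)]
      = (1/24)[(27) + (6) + (-3) + (0) + (-6)] = 24/24 = 1
Hence the multiplicities are chi_2: 1, chi_3: 1, chi_4: 1, chi_5: 1. Dimension check: dim(chi_4)*dim(chi_5) = 3*3 = 9 and sum (mult * dim) = 1*1 + 1*2 + 1*3 + 1*3 = 9.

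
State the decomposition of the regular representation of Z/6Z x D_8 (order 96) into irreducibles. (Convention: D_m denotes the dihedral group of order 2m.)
Each irreducible V_i of dimension d_i appears with multiplicity d_i, i.e. rho_reg = (direct sum over all irreducibles V_i) d_i V_i. The irreducible dimensions for Z/6Z x D_8 are 1, 1, 1, 1, 1, 1, 1, 1, 1, 1, 1, 1, 1, 1, 1, 1, 1, 1, 1, 1, 1, 1, 1, 1, 2, 2, 2, 2, 2, 2, 2, 2, 2, 2, 2, 2, 2, 2, 2, 2, 2, 2: 24 irreducibles of dimension 1, each with multiplicity 1; 18 irreducibles of dimension 2, each with multiplicity 2. Total dimension 24*1*1 + 18*2*2 = 96 = |G|.

Derivation: General theorem: in the regular representation of a finite group G, each irreducible appears with multiplicity equal to its dimension. Check: dim(rho_reg) = sum d_i^2 = 1 + 1 + 1 + 1 + 1 + 1 + 1 + 1 + 1 + 1 + 1 + 1 + 1 + 1 + 1 + 1 + 1 + 1 + 1 + 1 + 1 + 1 + 1 + 1 + 4 + 4 + 4 + 4 + 4 + 4 + 4 + 4 + 4 + 4 + 4 + 4 + 4 + 4 + 4 + 4 + 4 + 4 = 96 = |G|.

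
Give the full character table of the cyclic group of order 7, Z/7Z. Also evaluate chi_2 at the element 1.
Character table of Z/7Z (irreps indexed chi_0,...,chi_6 with chi_k(m) = zeta_7^(k*m), zeta_7 = exp(2*pi*i/7)):
  irrep \ class  {0} (size 1)  {1} (size 1)    {2} (size 1)    {3} (size 1)    {4} (size 1)    {5} (size 1)    {6} (size 1)  
  chi_0          1             1               1               1               1               1               1             
  chi_1          1             exp(2*I*pi/7)   exp(4*I*pi/7)   exp(6*I*pi/7)   exp(-6*I*pi/7)  exp(-4*I*pi/7)  exp(-2*I*pi/7)
  chi_2          1             exp(4*I*pi/7)   exp(-6*I*pi/7)  exp(-2*I*pi/7)  exp(2*I*pi/7)   exp(6*I*pi/7)   exp(-4*I*pi/7)
  chi_3          1             exp(6*I*pi/7)   exp(-2*I*pi/7)  exp(4*I*pi/7)   exp(-4*I*pi/7)  exp(2*I*pi/7)   exp(-6*I*pi/7)
  chi_4          1             exp(-6*I*pi/7)  exp(2*I*pi/7)   exp(-4*I*pi/7)  exp(4*I*pi/7)   exp(-2*I*pi/7)  exp(6*I*pi/7) 
  chi_5          1             exp(-4*I*pi/7)  exp(6*I*pi/7)   exp(2*I*pi/7)   exp(-2*I*pi/7)  exp(-6*I*pi/7)  exp(4*I*pi/7) 
  chi_6          1             exp(-2*I*pi/7)  exp(-4*I*pi/7)  exp(-6*I*pi/7)  exp(6*I*pi/7)   exp(4*I*pi/7)   exp(2*I*pi/7) 

Spot check: chi_2(1) = zeta_7^(2*1) = zeta_7^2 = exp(4*I*pi/7).

Details: Z/7Z is abelian, so all 7 irreducible complex representations are 1-dimensional. They are given by chi_k(m) = zeta_7^(k*m) for k = 0,...,6. Row orthogonality: sum_m chi_k(m) conj(chi_l(m)) = 7 * [k = l].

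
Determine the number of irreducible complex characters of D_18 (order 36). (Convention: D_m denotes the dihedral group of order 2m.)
12

Proof sketch: The number of irreducible complex representations of a finite group equals its number of conjugacy classes. D_18 has 12 conjugacy classes (n/2 + 3 for n even), so D_18 (order 36) has exactly 12 irreducible complex representations.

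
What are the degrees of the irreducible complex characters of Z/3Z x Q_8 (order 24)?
Dimensions: 1, 1, 1, 1, 1, 1, 1, 1, 1, 1, 1, 1, 2, 2, 2

Explanation: There are 15 irreducibles (= number of conjugacy classes). Their dimensions d_i satisfy sum d_i^2 = |G| = 24: 1 + 1 + 1 + 1 + 1 + 1 + 1 + 1 + 1 + 1 + 1 + 1 + 4 + 4 + 4 = 24. (For the product with Z/3Z: each of the 3 1-dim characters of Z/3Z tensors with each irrep of Q_8, giving 3 copies of each Q_8-dimension.)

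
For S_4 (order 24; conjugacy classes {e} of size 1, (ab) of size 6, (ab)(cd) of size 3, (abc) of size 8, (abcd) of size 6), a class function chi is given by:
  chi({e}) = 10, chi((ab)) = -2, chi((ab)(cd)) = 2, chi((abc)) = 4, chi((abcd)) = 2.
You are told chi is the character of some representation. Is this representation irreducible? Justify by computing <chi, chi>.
Not irreducible (reducible): <chi, chi> = 12 > 1.

Argument: <chi, chi> = (1/|G|) sum_C |C| * |chi(C)|^2 = (1/24)[1*|10|^2 + 6*|-2|^2 + 3*|2|^2 + 8*|4|^2 + 6*|2|^2]
  = (1/24)[(100) + (24) + (12) + (128) + (24)] = 288/24 = 12.
A character is irreducible iff <chi, chi> = 1, so this representation is reducible.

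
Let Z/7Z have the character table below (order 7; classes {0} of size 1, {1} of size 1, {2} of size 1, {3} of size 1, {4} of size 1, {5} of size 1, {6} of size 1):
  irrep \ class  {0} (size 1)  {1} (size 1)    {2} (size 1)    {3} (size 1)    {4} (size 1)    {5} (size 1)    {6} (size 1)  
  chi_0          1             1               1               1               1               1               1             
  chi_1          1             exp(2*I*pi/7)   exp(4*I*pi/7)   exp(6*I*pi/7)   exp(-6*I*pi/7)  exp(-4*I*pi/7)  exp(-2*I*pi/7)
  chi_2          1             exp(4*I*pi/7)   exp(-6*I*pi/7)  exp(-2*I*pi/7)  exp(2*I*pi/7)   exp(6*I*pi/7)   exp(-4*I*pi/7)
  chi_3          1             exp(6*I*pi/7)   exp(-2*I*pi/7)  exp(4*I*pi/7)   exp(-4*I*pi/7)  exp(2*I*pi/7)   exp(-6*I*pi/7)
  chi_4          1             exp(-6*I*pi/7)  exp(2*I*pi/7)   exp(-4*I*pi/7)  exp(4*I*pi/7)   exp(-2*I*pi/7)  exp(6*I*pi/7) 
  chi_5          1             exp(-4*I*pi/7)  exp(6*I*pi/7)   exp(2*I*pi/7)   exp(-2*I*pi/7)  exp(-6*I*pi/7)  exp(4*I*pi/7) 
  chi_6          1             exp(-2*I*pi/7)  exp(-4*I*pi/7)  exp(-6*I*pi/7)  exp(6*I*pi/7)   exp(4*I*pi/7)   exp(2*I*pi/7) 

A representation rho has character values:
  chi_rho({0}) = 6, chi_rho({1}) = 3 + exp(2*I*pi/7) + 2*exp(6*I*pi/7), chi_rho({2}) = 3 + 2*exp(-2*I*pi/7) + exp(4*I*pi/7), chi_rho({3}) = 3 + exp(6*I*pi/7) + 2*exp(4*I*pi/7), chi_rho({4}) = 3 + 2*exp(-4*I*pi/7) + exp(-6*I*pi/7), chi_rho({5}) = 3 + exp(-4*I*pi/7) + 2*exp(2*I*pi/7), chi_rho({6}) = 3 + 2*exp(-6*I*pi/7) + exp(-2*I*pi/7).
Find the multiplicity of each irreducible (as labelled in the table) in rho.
Multiplicities: chi_0: 3, chi_1: 1, chi_2: 0, chi_3: 2, chi_4: 0, chi_5: 0, chi_6: 0.

Derivation: Use <chi_rho, chi> = (1/|G|) sum_C |C| * chi_rho(C) * conj(chi(C)) with |G| = 7 for each irreducible chi in the table:
  <chi_rho, chi_0> = (1/7)[1*(6)*conj(1) + 1*(3 + exp(2*I*pi/7) + 2*exp(6*I*pi/7))*conj(1) + 1*(3 + 2*exp(-2*I*pi/7) + exp(4*I*pi/7))*conj(1) + 1*(3 + exp(6*I*pi/7) + 2*exp(4*I*pi/7))*conj(1) + 1*(3 + 2*exp(-4*I*pi/7) + exp(-6*I*pi/7))*conj(1) + 1*(3 + exp(-4*I*pi/7) + 2*exp(2*I*pi/7))*conj(1) + 1*(3 + 2*exp(-6*I*pi/7) + exp(-2*I*pi/7))*conj(1)]
      = (1/7)[(6) + (3 + exp(2*I*pi/7) + 2*exp(6*I*pi/7)) + (3 + 2*exp(-2*I*pi/7) + exp(4*I*pi/7)) + (3 + exp(6*I*pi/7) + 2*exp(4*I*pi/7)) + (3 + 2*exp(-4*I*pi/7) + exp(-6*I*pi/7)) + (3 + exp(-4*I*pi/7) + 2*exp(2*I*pi/7)) + (3 + 2*exp(-6*I*pi/7) + exp(-2*I*pi/7))] = 21/7 = 3
  <chi_rho, chi_1> = (1/7)[1*(6)*conj(1) + 1*(3 + exp(2*I*pi/7) + 2*exp(6*I*pi/7))*conj(exp(2*I*pi/7)) + 1*(3 + 2*exp(-2*I*pi/7) + exp(4*I*pi/7))*conj(exp(4*I*pi/7)) + 1*(3 + exp(6*I*pi/7) + 2*exp(4*I*pi/7))*conj(exp(6*I*pi/7)) + 1*(3 + 2*exp(-4*I*pi/7) + exp(-6*I*pi/7))*conj(exp(-6*I*pi/7)) + 1*(3 + exp(-4*I*pi/7) + 2*exp(2*I*pi/7))*conj(exp(-4*I*pi/7)) + 1*(3 + 2*exp(-6*I*pi/7) + exp(-2*I*pi/7))*conj(exp(-2*I*pi/7))]
      = (1/7)[(6) + (1 + 3*exp(-2*I*pi/7) + 2*exp(4*I*pi/7)) + (1 + 3*exp(-4*I*pi/7) + 2*exp(-6*I*pi/7)) + (1 + 2*exp(-2*I*pi/7) + 3*exp(-6*I*pi/7)) + (1 + 3*exp(6*I*pi/7) + 2*exp(2*I*pi/7)) + (1 + 2*exp(6*I*pi/7) + 3*exp(4*I*pi/7)) + (1 + 2*exp(-4*I*pi/7) + 3*exp(2*I*pi/7))] = 7/7 = 1
  <chi_rho, chi_2> = (1/7)[1*(6)*conj(1) + 1*(3 + exp(2*I*pi/7) + 2*exp(6*I*pi/7))*conj(exp(4*I*pi/7)) + 1*(3 + 2*exp(-2*I*pi/7) + exp(4*I*pi/7))*conj(exp(-6*I*pi/7)) + 1*(3 + exp(6*I*pi/7) + 2*exp(4*I*pi/7))*conj(exp(-2*I*pi/7)) + 1*(3 + 2*exp(-4*I*pi/7) + exp(-6*I*pi/7))*conj(exp(2*I*pi/7)) + 1*(3 + exp(-4*I*pi/7) + 2*exp(2*I*pi/7))*conj(exp(6*I*pi/7)) + 1*(3 + 2*exp(-6*I*pi/7) + exp(-2*I*pi/7))*conj(exp(-4*I*pi/7))]
      = (1/7)[(6) + (3*exp(-4*I*pi/7) + exp(-2*I*pi/7) + 2*exp(2*I*pi/7)) + (exp(-4*I*pi/7) + 3*exp(6*I*pi/7) + 2*exp(4*I*pi/7)) + (exp(-6*I*pi/7) + 2*exp(6*I*pi/7) + 3*exp(2*I*pi/7)) + (3*exp(-2*I*pi/7) + 2*exp(-6*I*pi/7) + exp(6*I*pi/7)) + (2*exp(-4*I*pi/7) + 3*exp(-6*I*pi/7) + exp(4*I*pi/7)) + (2*exp(-2*I*pi/7) + exp(2*I*pi/7) + 3*exp(4*I*pi/7))] = 0/7 = 0
  <chi_rho, chi_3> = (1/7)[1*(6)*conj(1) + 1*(3 + exp(2*I*pi/7) + 2*exp(6*I*pi/7))*conj(exp(6*I*pi/7)) + 1*(3 + 2*exp(-2*I*pi/7) + exp(4*I*pi/7))*conj(exp(-2*I*pi/7)) + 1*(3 + exp(6*I*pi/7) + 2*exp(4*I*pi/7))*conj(exp(4*I*pi/7)) + 1*(3 + 2*exp(-4*I*pi/7) + exp(-6*I*pi/7))*conj(exp(-4*I*pi/7)) + 1*(3 + exp(-4*I*pi/7) + 2*exp(2*I*pi/7))*conj(exp(2*I*pi/7)) + 1*(3 + 2*exp(-6*I*pi/7) + exp(-2*I*pi/7))*conj(exp(-6*I*pi/7))]
      = (1/7)[(6) + (2 + 3*exp(-6*I*pi/7) + exp(-4*I*pi/7)) + (2 + exp(6*I*pi/7) + 3*exp(2*I*pi/7)) + (2 + 3*exp(-4*I*pi/7) + exp(2*I*pi/7)) + (2 + exp(-2*I*pi/7) + 3*exp(4*I*pi/7)) + (2 + 3*exp(-2*I*pi/7) + exp(-6*I*pi/7)) + (2 + exp(4*I*pi/7) + 3*exp(6*I*pi/7))] = 14/7 = 2
  <chi_rho, chi_4> = (1/7)[1*(6)*conj(1) + 1*(3 + exp(2*I*pi/7) + 2*exp(6*I*pi/7))*conj(exp(-6*I*pi/7)) + 1*(3 + 2*exp(-2*I*pi/7) + exp(4*I*pi/7))*conj(exp(2*I*pi/7)) + 1*(3 + exp(6*I*pi/7) + 2*exp(4*I*pi/7))*conj(exp(-4*I*pi/7)) + 1*(3 + 2*exp(-4*I*pi/7) + exp(-6*I*pi/7))*conj(exp(4*I*pi/7)) + 1*(3 + exp(-4*I*pi/7) + 2*exp(2*I*pi/7))*conj(exp(-2*I*pi/7)) + 1*(3 + 2*exp(-6*I*pi/7) + exp(-2*I*pi/7))*conj(exp(6*I*pi/7))]
      = (1/7)[(6) + (2*exp(-2*I*pi/7) + exp(-6*I*pi/7) + 3*exp(6*I*pi/7)) + (3*exp(-2*I*pi/7) + 2*exp(-4*I*pi/7) + exp(2*I*pi/7)) + (exp(-4*I*pi/7) + 2*exp(-6*I*pi/7) + 3*exp(4*I*pi/7)) + (3*exp(-4*I*pi/7) + 2*exp(6*I*pi/7) + exp(4*I*pi/7)) + (exp(-2*I*pi/7) + 2*exp(4*I*pi/7) + 3*exp(2*I*pi/7)) + (3*exp(-6*I*pi/7) + exp(6*I*pi/7) + 2*exp(2*I*pi/7))] = 0/7 = 0
  <chi_rho, chi_5> = (1/7)[1*(6)*conj(1) + 1*(3 + exp(2*I*pi/7) + 2*exp(6*I*pi/7))*conj(exp(-4*I*pi/7)) + 1*(3 + 2*exp(-2*I*pi/7) + exp(4*I*pi/7))*conj(exp(6*I*pi/7)) + 1*(3 + exp(6*I*pi/7) + 2*exp(4*I*pi/7))*conj(exp(2*I*pi/7)) + 1*(3 + 2*exp(-4*I*pi/7) + exp(-6*I*pi/7))*conj(exp(-2*I*pi/7)) + 1*(3 + exp(-4*I*pi/7) + 2*exp(2*I*pi/7))*conj(exp(-6*I*pi/7)) + 1*(3 + 2*exp(-6*I*pi/7) + exp(-2*I*pi/7))*conj(exp(4*I*pi/7))]
      = (1/7)[(6) + (2*exp(-4*I*pi/7) + exp(6*I*pi/7) + 3*exp(4*I*pi/7)) + (3*exp(-6*I*pi/7) + exp(-2*I*pi/7) + 2*exp(6*I*pi/7)) + (3*exp(-2*I*pi/7) + exp(4*I*pi/7) + 2*exp(2*I*pi/7)) + (2*exp(-2*I*pi/7) + exp(-4*I*pi/7) + 3*exp(2*I*pi/7)) + (2*exp(-6*I*pi/7) + exp(2*I*pi/7) + 3*exp(6*I*pi/7)) + (3*exp(-4*I*pi/7) + exp(-6*I*pi/7) + 2*exp(4*I*pi/7))] = 0/7 = 0
  <chi_rho, chi_6> = (1/7)[1*(6)*conj(1) + 1*(3 + exp(2*I*pi/7) + 2*exp(6*I*pi/7))*conj(exp(-2*I*pi/7)) + 1*(3 + 2*exp(-2*I*pi/7) + exp(4*I*pi/7))*conj(exp(-4*I*pi/7)) + 1*(3 + exp(6*I*pi/7) + 2*exp(4*I*pi/7))*conj(exp(-6*I*pi/7)) + 1*(3 + 2*exp(-4*I*pi/7) + exp(-6*I*pi/7))*conj(exp(6*I*pi/7)) + 1*(3 + exp(-4*I*pi/7) + 2*exp(2*I*pi/7))*conj(exp(4*I*pi/7)) + 1*(3 + 2*exp(-6*I*pi/7) + exp(-2*I*pi/7))*conj(exp(2*I*pi/7))]
      = (1/7)[(6) + (2*exp(-6*I*pi/7) + exp(4*I*pi/7) + 3*exp(2*I*pi/7)) + (exp(-6*I*pi/7) + 2*exp(2*I*pi/7) + 3*exp(4*I*pi/7)) + (2*exp(-4*I*pi/7) + exp(-2*I*pi/7) + 3*exp(6*I*pi/7)) + (3*exp(-6*I*pi/7) + exp(2*I*pi/7) + 2*exp(4*I*pi/7)) + (3*exp(-4*I*pi/7) + 2*exp(-2*I*pi/7) + exp(6*I*pi/7)) + (3*exp(-2*I*pi/7) + exp(-4*I*pi/7) + 2*exp(6*I*pi/7))] = 0/7 = 0
(Exp terms are combined using exp(i*s)*conj(exp(i*t)) = exp(i*(s-t)), and sums of them are collapsed using the identity that for every m > 1 the m distinct m-th roots of unity sum to 0, e.g. 1 + exp(2*I*pi/3) + exp(-2*I*pi/3) = 0.)
Dimension check: dim(rho) = sum (mult * dim) = 3*1 + 1*1 + 0*1 + 2*1 + 0*1 + 0*1 + 0*1 = 6 = chi_rho(e) = 6.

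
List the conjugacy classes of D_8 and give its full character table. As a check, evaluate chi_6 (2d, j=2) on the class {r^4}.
Conjugacy classes: {e} of size 1, {r^4} of size 1, {r^1, r^7} of size 2, {r^2, r^6} of size 2, {r^3, r^5} of size 2, {s, sr^2, ...} of size 4, {sr, sr^3, ...} of size 4.
Character table:
  irrep \ class              {e} (size 1)  {r^4} (size 1)  {r^1, r^7} (size 2)  {r^2, r^6} (size 2)  {r^3, r^5} (size 2)  {s, sr^2, ...} (size 4)  {sr, sr^3, ...} (size 4)
  chi_1 (triv)               1             1               1                    1                    1                    1                        1                       
  chi_2 (sign: r->1, s->-1)  1             1               1                    1                    1                    -1                       -1                      
  chi_3 (r->-1, s->1)        1             1               -1                   1                    -1                   1                        -1                      
  chi_4 (r->-1, s->-1)       1             1               -1                   1                    -1                   -1                       1                       
  chi_5 (2d, j=1)            2             -2              sqrt(2)              0                    -sqrt(2)             0                        0                       
  chi_6 (2d, j=2)            2             2               0                    -2                   0                    0                        0                       
  chi_7 (2d, j=3)            2             -2              -sqrt(2)             0                    sqrt(2)              0                        0                       

Spot check: chi_6 (2d, j=2) on {r^4} = 2.

Derivation: D_8 has order 2*8 = 16 with 7 conjugacy classes, hence 7 irreducibles. Sum of squared dims 1 + 1 + 1 + 1 + 4 + 4 + 4 = 16 = |G|. Linear characters come from the abelianisation; the 2-dimensional irreps have character r^k -> 2*cos(2*pi*j*k/8), reflections -> 0.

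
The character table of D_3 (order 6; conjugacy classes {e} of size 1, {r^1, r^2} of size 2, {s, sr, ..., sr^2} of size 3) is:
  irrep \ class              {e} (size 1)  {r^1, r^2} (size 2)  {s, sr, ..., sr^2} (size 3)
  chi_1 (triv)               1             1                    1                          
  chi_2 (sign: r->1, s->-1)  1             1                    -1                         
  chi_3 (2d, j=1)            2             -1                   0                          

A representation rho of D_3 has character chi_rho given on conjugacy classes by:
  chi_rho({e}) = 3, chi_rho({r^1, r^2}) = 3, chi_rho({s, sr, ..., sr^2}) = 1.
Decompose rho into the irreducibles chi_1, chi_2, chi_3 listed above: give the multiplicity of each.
Multiplicities: chi_1: 2, chi_2: 1, chi_3: 0.

Why: Use <chi_rho, chi> = (1/|G|) sum_C |C| * chi_rho(C) * conj(chi(C)) with |G| = 6 for each irreducible chi in the table:
  <chi_rho, chi_1> = (1/6)[1*(3)*conj(1) + 2*(3)*conj(1) + 3*(1)*conj(1)]
      = (1/6)[(3) + (6) + (3)] = 12/6 = 2
  <chi_rho, chi_2> = (1/6)[1*(3)*conj(1) + 2*(3)*conj(1) + 3*(1)*conj(-1)]
      = (1/6)[(3) + (6) + (-3)] = 6/6 = 1
  <chi_rho, chi_3> = (1/6)[1*(3)*conj(2) + 2*(3)*conj(-1) + 3*(1)*conj(0)]
      = (1/6)[(6) + (-6) + (0)] = 0/6 = 0
Dimension check: dim(rho) = sum (mult * dim) = 2*1 + 1*1 + 0*2 = 3 = chi_rho(e) = 3.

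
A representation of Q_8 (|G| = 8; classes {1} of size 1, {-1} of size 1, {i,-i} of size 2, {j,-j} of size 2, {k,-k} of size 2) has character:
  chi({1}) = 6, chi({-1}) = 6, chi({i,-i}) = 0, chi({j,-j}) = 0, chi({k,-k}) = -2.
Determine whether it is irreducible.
Not irreducible (reducible): <chi, chi> = 10 > 1.

Proof sketch: <chi, chi> = (1/|G|) sum_C |C| * |chi(C)|^2 = (1/8)[1*|6|^2 + 1*|6|^2 + 2*|0|^2 + 2*|0|^2 + 2*|-2|^2]
  = (1/8)[(36) + (36) + (0) + (0) + (8)] = 80/8 = 10.
A character is irreducible iff <chi, chi> = 1, so this representation is reducible.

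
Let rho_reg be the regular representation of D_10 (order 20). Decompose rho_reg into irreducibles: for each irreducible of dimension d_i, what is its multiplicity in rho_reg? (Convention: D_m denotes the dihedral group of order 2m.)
Each irreducible V_i of dimension d_i appears with multiplicity d_i, i.e. rho_reg = (direct sum over all irreducibles V_i) d_i V_i. The irreducible dimensions for D_10 are 1, 1, 1, 1, 2, 2, 2, 2: 4 irreducibles of dimension 1, each with multiplicity 1; 4 irreducibles of dimension 2, each with multiplicity 2. Total dimension 4*1*1 + 4*2*2 = 20 = |G|.

Solution. General theorem: in the regular representation of a finite group G, each irreducible appears with multiplicity equal to its dimension. Check: dim(rho_reg) = sum d_i^2 = 1 + 1 + 1 + 1 + 4 + 4 + 4 + 4 = 20 = |G|.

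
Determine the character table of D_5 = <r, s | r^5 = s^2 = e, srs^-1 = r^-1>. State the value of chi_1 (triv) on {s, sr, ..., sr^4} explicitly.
Conjugacy classes: {e} of size 1, {r^1, r^4} of size 2, {r^2, r^3} of size 2, {s, sr, ..., sr^4} of size 5.
Character table:
  irrep \ class              {e} (size 1)  {r^1, r^4} (size 2)  {r^2, r^3} (size 2)  {s, sr, ..., sr^4} (size 5)
  chi_1 (triv)               1             1                    1                    1                          
  chi_2 (sign: r->1, s->-1)  1             1                    1                    -1                         
  chi_3 (2d, j=1)            2             -1/2 + sqrt(5)/2     -sqrt(5)/2 - 1/2     0                          
  chi_4 (2d, j=2)            2             -sqrt(5)/2 - 1/2     -1/2 + sqrt(5)/2     0                          

Spot check: chi_1 (triv) on {s, sr, ..., sr^4} = 1.

Details: D_5 has order 2*5 = 10 with 4 conjugacy classes, hence 4 irreducibles. Sum of squared dims 1 + 1 + 4 + 4 = 10 = |G|. Linear characters come from the abelianisation; the 2-dimensional irreps have character r^k -> 2*cos(2*pi*j*k/5), reflections -> 0.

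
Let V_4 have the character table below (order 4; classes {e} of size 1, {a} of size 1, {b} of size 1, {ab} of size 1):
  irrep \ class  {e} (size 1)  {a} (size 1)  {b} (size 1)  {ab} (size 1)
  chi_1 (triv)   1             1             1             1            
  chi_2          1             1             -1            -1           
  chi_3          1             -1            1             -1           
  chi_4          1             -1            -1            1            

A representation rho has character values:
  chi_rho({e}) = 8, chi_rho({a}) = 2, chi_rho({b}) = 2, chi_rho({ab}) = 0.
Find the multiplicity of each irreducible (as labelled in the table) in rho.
Multiplicities: chi_1: 3, chi_2: 2, chi_3: 2, chi_4: 1.

Use <chi_rho, chi> = (1/|G|) sum_C |C| * chi_rho(C) * conj(chi(C)) with |G| = 4 for each irreducible chi in the table:
  <chi_rho, chi_1> = (1/4)[1*(8)*conj(1) + 1*(2)*conj(1) + 1*(2)*conj(1) + 1*(0)*conj(1)]
      = (1/4)[(8) + (2) + (2) + (0)] = 12/4 = 3
  <chi_rho, chi_2> = (1/4)[1*(8)*conj(1) + 1*(2)*conj(1) + 1*(2)*conj(-1) + 1*(0)*conj(-1)]
      = (1/4)[(8) + (2) + (-2) + (0)] = 8/4 = 2
  <chi_rho, chi_3> = (1/4)[1*(8)*conj(1) + 1*(2)*conj(-1) + 1*(2)*conj(1) + 1*(0)*conj(-1)]
      = (1/4)[(8) + (-2) + (2) + (0)] = 8/4 = 2
  <chi_rho, chi_4> = (1/4)[1*(8)*conj(1) + 1*(2)*conj(-1) + 1*(2)*conj(-1) + 1*(0)*conj(1)]
      = (1/4)[(8) + (-2) + (-2) + (0)] = 4/4 = 1
Dimension check: dim(rho) = sum (mult * dim) = 3*1 + 2*1 + 2*1 + 1*1 = 8 = chi_rho(e) = 8.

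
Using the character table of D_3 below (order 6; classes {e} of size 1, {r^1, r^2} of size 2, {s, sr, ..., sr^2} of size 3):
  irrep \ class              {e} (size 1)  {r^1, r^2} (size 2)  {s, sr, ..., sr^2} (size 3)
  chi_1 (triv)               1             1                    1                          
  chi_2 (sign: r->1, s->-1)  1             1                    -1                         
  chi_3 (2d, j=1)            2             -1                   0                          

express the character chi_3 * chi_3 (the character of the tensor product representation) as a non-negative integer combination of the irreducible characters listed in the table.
chi_3 tensor chi_3 = chi_1 + chi_2 + chi_3 (all other irreducibles have multiplicity 0).

Details: The character of a tensor product is the pointwise product (chi_3 * chi_3)(C) = chi_3(C) * chi_3(C):
  {e}: (2)*(2), {r^1, r^2}: (-1)*(-1), {s, sr, ..., sr^2}: (0)*(0)
so (chi_3 * chi_3) takes values
  {e} -> 4, {r^1, r^2} -> 1, {s, sr, ..., sr^2} -> 0.
Now take the inner product of this character with each irreducible chi from the table, <chi_3*chi_3, chi> = (1/6) sum_C |C| (chi_3*chi_3)(C) conj(chi(C)):
  <chi_3*chi_3, chi_1> = (1/6)[1*(4)*conj(1) + 2*(1)*conj(1) + 3*(0)*conj(1)]
      = (1/6)[(4) + (2) + (0)] = 6/6 = 1
  <chi_3*chi_3, chi_2> = (1/6)[1*(4)*conj(1) + 2*(1)*conj(1) + 3*(0)*conj(-1)]
      = (1/6)[(4) + (2) + (0)] = 6/6 = 1
  <chi_3*chi_3, chi_3> = (1/6)[1*(4)*conj(2) + 2*(1)*conj(-1) + 3*(0)*conj(0)]
      = (1/6)[(8) + (-2) + (0)] = 6/6 = 1
Hence the multiplicities are chi_1: 1, chi_2: 1, chi_3: 1. Dimension check: dim(chi_3)*dim(chi_3) = 2*2 = 4 and sum (mult * dim) = 1*1 + 1*1 + 1*2 = 4.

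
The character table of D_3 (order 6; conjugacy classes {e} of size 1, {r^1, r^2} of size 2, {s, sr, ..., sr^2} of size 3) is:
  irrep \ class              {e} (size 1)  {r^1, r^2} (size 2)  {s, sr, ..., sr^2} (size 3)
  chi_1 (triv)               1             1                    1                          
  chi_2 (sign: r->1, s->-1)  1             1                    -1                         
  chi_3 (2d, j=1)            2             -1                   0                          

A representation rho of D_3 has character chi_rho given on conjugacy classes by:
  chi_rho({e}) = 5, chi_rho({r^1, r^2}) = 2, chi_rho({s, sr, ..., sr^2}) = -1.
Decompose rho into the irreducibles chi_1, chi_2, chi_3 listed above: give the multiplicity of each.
Multiplicities: chi_1: 1, chi_2: 2, chi_3: 1.

Why: Use <chi_rho, chi> = (1/|G|) sum_C |C| * chi_rho(C) * conj(chi(C)) with |G| = 6 for each irreducible chi in the table:
  <chi_rho, chi_1> = (1/6)[1*(5)*conj(1) + 2*(2)*conj(1) + 3*(-1)*conj(1)]
      = (1/6)[(5) + (4) + (-3)] = 6/6 = 1
  <chi_rho, chi_2> = (1/6)[1*(5)*conj(1) + 2*(2)*conj(1) + 3*(-1)*conj(-1)]
      = (1/6)[(5) + (4) + (3)] = 12/6 = 2
  <chi_rho, chi_3> = (1/6)[1*(5)*conj(2) + 2*(2)*conj(-1) + 3*(-1)*conj(0)]
      = (1/6)[(10) + (-4) + (0)] = 6/6 = 1
Dimension check: dim(rho) = sum (mult * dim) = 1*1 + 2*1 + 1*2 = 5 = chi_rho(e) = 5.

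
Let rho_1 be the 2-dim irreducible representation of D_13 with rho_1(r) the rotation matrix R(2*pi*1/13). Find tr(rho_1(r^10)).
chi_{rho_1}(r^10) = 2*cos(2*pi*1*10/13) = 2*cos(6*pi/13)

Details: rho_1(r^10) is rotation by angle 2*pi*1*10/13, whose trace is 2*cos(2*pi*1*10/13) = 2*cos(6*pi/13).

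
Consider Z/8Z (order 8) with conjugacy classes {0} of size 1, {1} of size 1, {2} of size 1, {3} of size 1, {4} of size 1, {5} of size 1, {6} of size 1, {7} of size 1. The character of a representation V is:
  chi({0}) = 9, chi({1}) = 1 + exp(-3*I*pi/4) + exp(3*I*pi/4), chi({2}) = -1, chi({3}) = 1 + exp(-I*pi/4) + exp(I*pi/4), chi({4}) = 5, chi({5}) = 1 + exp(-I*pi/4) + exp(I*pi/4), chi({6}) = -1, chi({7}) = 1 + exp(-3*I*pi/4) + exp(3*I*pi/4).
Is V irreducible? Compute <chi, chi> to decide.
Not irreducible (reducible): <chi, chi> = 15 > 1.

Reasoning: <chi, chi> = (1/|G|) sum_C |C| * |chi(C)|^2 = (1/8)[1*|9|^2 + 1*|1 + exp(-3*I*pi/4) + exp(3*I*pi/4)|^2 + 1*|-1|^2 + 1*|1 + exp(-I*pi/4) + exp(I*pi/4)|^2 + 1*|5|^2 + 1*|1 + exp(-I*pi/4) + exp(I*pi/4)|^2 + 1*|-1|^2 + 1*|1 + exp(-3*I*pi/4) + exp(3*I*pi/4)|^2]
  = (1/8)[(81) + (3 + 2*exp(-3*I*pi/4) + 2*exp(3*I*pi/4)) + (1) + (3 + 2*exp(-I*pi/4) + 2*exp(I*pi/4)) + (25) + (3 + 2*exp(-I*pi/4) + 2*exp(I*pi/4)) + (1) + (3 + 2*exp(-3*I*pi/4) + 2*exp(3*I*pi/4))] = 120/8 = 15.
(Exp terms are combined using exp(i*s)*conj(exp(i*t)) = exp(i*(s-t)), and sums of them are collapsed using the identity that for every m > 1 the m distinct m-th roots of unity sum to 0, e.g. 1 + exp(2*I*pi/3) + exp(-2*I*pi/3) = 0.)
A character is irreducible iff <chi, chi> = 1, so this representation is reducible.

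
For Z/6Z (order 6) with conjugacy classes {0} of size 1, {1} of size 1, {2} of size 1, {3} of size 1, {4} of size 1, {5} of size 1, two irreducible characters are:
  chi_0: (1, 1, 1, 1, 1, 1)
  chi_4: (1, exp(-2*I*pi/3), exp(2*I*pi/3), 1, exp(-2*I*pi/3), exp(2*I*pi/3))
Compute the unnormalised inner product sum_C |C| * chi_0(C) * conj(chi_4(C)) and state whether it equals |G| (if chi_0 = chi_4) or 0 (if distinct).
Sum = 0; so <chi_0, chi_4> = 0 (distinct irreducibles are orthogonal).

Why: Compute term by term over conjugacy classes (|C| * chi_0(C) * conj(chi_4(C))):
  1*(1)*conj(1) + 1*(1)*conj(exp(-2*I*pi/3)) + 1*(1)*conj(exp(2*I*pi/3)) + 1*(1)*conj(1) + 1*(1)*conj(exp(-2*I*pi/3)) + 1*(1)*conj(exp(2*I*pi/3))
  = (1) + (exp(2*I*pi/3)) + (exp(-2*I*pi/3)) + (1) + (exp(2*I*pi/3)) + (exp(-2*I*pi/3))
  = 0.
(Exp terms are combined using exp(i*s)*conj(exp(i*t)) = exp(i*(s-t)), and sums of them are collapsed using the identity that for every m > 1 the m distinct m-th roots of unity sum to 0, e.g. 1 + exp(2*I*pi/3) + exp(-2*I*pi/3) = 0.)
Dividing by |G| = 6 gives 0/6 = 0, matching the row-orthogonality relation <chi_0, chi_4> = [chi_0 = chi_4].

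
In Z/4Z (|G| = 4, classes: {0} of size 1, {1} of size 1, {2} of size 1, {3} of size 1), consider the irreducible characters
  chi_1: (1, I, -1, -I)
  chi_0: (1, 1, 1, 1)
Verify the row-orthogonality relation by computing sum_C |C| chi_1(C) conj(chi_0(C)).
Sum = 0; so <chi_1, chi_0> = 0 (distinct irreducibles are orthogonal).

Why: Compute term by term over conjugacy classes (|C| * chi_1(C) * conj(chi_0(C))):
  1*(1)*conj(1) + 1*(I)*conj(1) + 1*(-1)*conj(1) + 1*(-I)*conj(1)
  = (1) + (I) + (-1) + (-I)
  = 0.
(Exp terms are combined using exp(i*s)*conj(exp(i*t)) = exp(i*(s-t)), and sums of them are collapsed using the identity that for every m > 1 the m distinct m-th roots of unity sum to 0, e.g. 1 + exp(2*I*pi/3) + exp(-2*I*pi/3) = 0.)
Dividing by |G| = 4 gives 0/4 = 0, matching the row-orthogonality relation <chi_1, chi_0> = [chi_1 = chi_0].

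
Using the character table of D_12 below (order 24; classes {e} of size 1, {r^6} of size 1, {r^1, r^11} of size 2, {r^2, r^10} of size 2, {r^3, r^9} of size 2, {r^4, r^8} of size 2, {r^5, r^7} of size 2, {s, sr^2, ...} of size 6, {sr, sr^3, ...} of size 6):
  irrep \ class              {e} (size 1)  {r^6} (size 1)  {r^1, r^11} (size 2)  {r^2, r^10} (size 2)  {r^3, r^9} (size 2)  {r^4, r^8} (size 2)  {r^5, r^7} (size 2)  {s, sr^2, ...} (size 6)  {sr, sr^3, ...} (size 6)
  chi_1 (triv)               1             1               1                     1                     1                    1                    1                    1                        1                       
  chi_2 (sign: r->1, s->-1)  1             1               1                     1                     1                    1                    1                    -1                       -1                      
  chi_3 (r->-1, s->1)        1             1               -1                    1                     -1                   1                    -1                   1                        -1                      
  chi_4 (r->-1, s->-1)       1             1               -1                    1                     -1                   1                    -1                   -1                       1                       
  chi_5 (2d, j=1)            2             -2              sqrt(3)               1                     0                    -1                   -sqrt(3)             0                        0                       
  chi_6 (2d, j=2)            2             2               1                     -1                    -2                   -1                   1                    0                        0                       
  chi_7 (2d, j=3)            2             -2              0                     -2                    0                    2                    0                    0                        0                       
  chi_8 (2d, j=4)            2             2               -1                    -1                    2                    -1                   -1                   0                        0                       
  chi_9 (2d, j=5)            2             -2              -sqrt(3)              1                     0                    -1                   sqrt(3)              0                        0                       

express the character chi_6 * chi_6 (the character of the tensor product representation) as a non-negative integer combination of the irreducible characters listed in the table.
chi_6 tensor chi_6 = chi_1 + chi_2 + chi_8 (all other irreducibles have multiplicity 0).

Why: The character of a tensor product is the pointwise product (chi_6 * chi_6)(C) = chi_6(C) * chi_6(C):
  {e}: (2)*(2), {r^6}: (2)*(2), {r^1, r^11}: (1)*(1), {r^2, r^10}: (-1)*(-1), {r^3, r^9}: (-2)*(-2), {r^4, r^8}: (-1)*(-1), {r^5, r^7}: (1)*(1), {s, sr^2, ...}: (0)*(0), {sr, sr^3, ...}: (0)*(0)
so (chi_6 * chi_6) takes values
  {e} -> 4, {r^6} -> 4, {r^1, r^11} -> 1, {r^2, r^10} -> 1, {r^3, r^9} -> 4, {r^4, r^8} -> 1, {r^5, r^7} -> 1, {s, sr^2, ...} -> 0, {sr, sr^3, ...} -> 0.
Now take the inner product of this character with each irreducible chi from the table, <chi_6*chi_6, chi> = (1/24) sum_C |C| (chi_6*chi_6)(C) conj(chi(C)):
  <chi_6*chi_6, chi_1> = (1/24)[1*(4)*conj(1) + 1*(4)*conj(1) + 2*(1)*conj(1) + 2*(1)*conj(1) + 2*(4)*conj(1) + 2*(1)*conj(1) + 2*(1)*conj(1) + 6*(0)*conj(1) + 6*(0)*conj(1)]
      = (1/24)[(4) + (4) + (2) + (2) + (8) + (2) + (2) + (0) + (0)] = 24/24 = 1
  <chi_6*chi_6, chi_2> = (1/24)[1*(4)*conj(1) + 1*(4)*conj(1) + 2*(1)*conj(1) + 2*(1)*conj(1) + 2*(4)*conj(1) + 2*(1)*conj(1) + 2*(1)*conj(1) + 6*(0)*conj(-1) + 6*(0)*conj(-1)]
      = (1/24)[(4) + (4) + (2) + (2) + (8) + (2) + (2) + (0) + (0)] = 24/24 = 1
  <chi_6*chi_6, chi_3> = (1/24)[1*(4)*conj(1) + 1*(4)*conj(1) + 2*(1)*conj(-1) + 2*(1)*conj(1) + 2*(4)*conj(-1) + 2*(1)*conj(1) + 2*(1)*conj(-1) + 6*(0)*conj(1) + 6*(0)*conj(-1)]
      = (1/24)[(4) + (4) + (-2) + (2) + (-8) + (2) + (-2) + (0) + (0)] = 0/24 = 0
  <chi_6*chi_6, chi_4> = (1/24)[1*(4)*conj(1) + 1*(4)*conj(1) + 2*(1)*conj(-1) + 2*(1)*conj(1) + 2*(4)*conj(-1) + 2*(1)*conj(1) + 2*(1)*conj(-1) + 6*(0)*conj(-1) + 6*(0)*conj(1)]
      = (1/24)[(4) + (4) + (-2) + (2) + (-8) + (2) + (-2) + (0) + (0)] = 0/24 = 0
  <chi_6*chi_6, chi_5> = (1/24)[1*(4)*conj(2) + 1*(4)*conj(-2) + 2*(1)*conj(sqrt(3)) + 2*(1)*conj(1) + 2*(4)*conj(0) + 2*(1)*conj(-1) + 2*(1)*conj(-sqrt(3)) + 6*(0)*conj(0) + 6*(0)*conj(0)]
      = (1/24)[(8) + (-8) + (2*sqrt(3)) + (2) + (0) + (-2) + (-2*sqrt(3)) + (0) + (0)] = 0/24 = 0
  <chi_6*chi_6, chi_6> = (1/24)[1*(4)*conj(2) + 1*(4)*conj(2) + 2*(1)*conj(1) + 2*(1)*conj(-1) + 2*(4)*conj(-2) + 2*(1)*conj(-1) + 2*(1)*conj(1) + 6*(0)*conj(0) + 6*(0)*conj(0)]
      = (1/24)[(8) + (8) + (2) + (-2) + (-16) + (-2) + (2) + (0) + (0)] = 0/24 = 0
  <chi_6*chi_6, chi_7> = (1/24)[1*(4)*conj(2) + 1*(4)*conj(-2) + 2*(1)*conj(0) + 2*(1)*conj(-2) + 2*(4)*conj(0) + 2*(1)*conj(2) + 2*(1)*conj(0) + 6*(0)*conj(0) + 6*(0)*conj(0)]
      = (1/24)[(8) + (-8) + (0) + (-4) + (0) + (4) + (0) + (0) + (0)] = 0/24 = 0
  <chi_6*chi_6, chi_8> = (1/24)[1*(4)*conj(2) + 1*(4)*conj(2) + 2*(1)*conj(-1) + 2*(1)*conj(-1) + 2*(4)*conj(2) + 2*(1)*conj(-1) + 2*(1)*conj(-1) + 6*(0)*conj(0) + 6*(0)*conj(0)]
      = (1/24)[(8) + (8) + (-2) + (-2) + (16) + (-2) + (-2) + (0) + (0)] = 24/24 = 1
  <chi_6*chi_6, chi_9> = (1/24)[1*(4)*conj(2) + 1*(4)*conj(-2) + 2*(1)*conj(-sqrt(3)) + 2*(1)*conj(1) + 2*(4)*conj(0) + 2*(1)*conj(-1) + 2*(1)*conj(sqrt(3)) + 6*(0)*conj(0) + 6*(0)*conj(0)]
      = (1/24)[(8) + (-8) + (-2*sqrt(3)) + (2) + (0) + (-2) + (2*sqrt(3)) + (0) + (0)] = 0/24 = 0
Hence the multiplicities are chi_1: 1, chi_2: 1, chi_8: 1. Dimension check: dim(chi_6)*dim(chi_6) = 2*2 = 4 and sum (mult * dim) = 1*1 + 1*1 + 1*2 = 4.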